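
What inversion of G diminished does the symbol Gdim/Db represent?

second inversion

Gdim/Db means G diminished with Db in the bass. Db is the fifth of G diminished (G–Bb–Db), so this is second inversion.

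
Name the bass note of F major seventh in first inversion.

F major seventh is F–A–C–E. First inversion places the third in the bass: A.

A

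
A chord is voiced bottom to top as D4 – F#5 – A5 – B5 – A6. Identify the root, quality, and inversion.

The distinct note names are D, F#, A, B. Stacked in thirds they read B–D–F#–A, which is a minor seventh chord on B.
The lowest note is D, the third of the chord, so this is first inversion (figured bass 6/5).

B minor seventh, first inversion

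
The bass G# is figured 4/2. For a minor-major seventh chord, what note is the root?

The figures 4/2 mean the seventh of the chord is in the bass. If G# is the seventh of a minor-major seventh chord, the root is A (chord tones A–C–E–G#).

A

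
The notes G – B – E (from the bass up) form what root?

E

G, B, E are the tones of an E minor triad (E–G–B), making E the root.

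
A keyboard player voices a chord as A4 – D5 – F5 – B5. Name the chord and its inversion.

The distinct note names are A, D, F, B. Stacked in thirds they read B–D–F–A, which is a half-diminished seventh chord on B.
With the seventh (A) in the bass, the chord is in third inversion (figured bass 4/2).

B half-diminished seventh, third inversion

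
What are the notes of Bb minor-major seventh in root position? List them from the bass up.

Bb, Db, F, A

Bb minor-major seventh is Bb–Db–F–A. Root position puts the root (Bb) in the bass, with the remaining tones above: Bb, Db, F, A.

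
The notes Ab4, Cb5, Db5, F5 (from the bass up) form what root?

Db

Reordering Ab, Cb, Db, F into stacked thirds gives Db–F–Ab–Cb; the bottom of that stack, Db, is the root.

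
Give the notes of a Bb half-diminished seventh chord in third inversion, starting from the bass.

Bb half-diminished seventh is Bb–Db–Fb–Ab. Third inversion puts the seventh (Ab) in the bass, with the remaining tones above: Ab, Bb, Db, Fb.

Ab, Bb, Db, Fb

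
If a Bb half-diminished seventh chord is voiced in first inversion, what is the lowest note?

Db

In first inversion the third is lowest. For Bb half-diminished seventh (Bb–Db–Fb–Ab) that is Db.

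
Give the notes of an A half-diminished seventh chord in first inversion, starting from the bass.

C, Eb, G, A

The chord tones are A–C–Eb–G. With the third (C) lowest for first inversion: C, Eb, G, A.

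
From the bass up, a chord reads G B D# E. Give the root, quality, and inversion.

The distinct note names are G, B, D#, E. Stacked in thirds they read E–G–B–D#, which is a minor-major seventh chord on E.
The lowest note is G, the third of the chord, so this is first inversion (figured bass 6/5).

E minor-major seventh, first inversion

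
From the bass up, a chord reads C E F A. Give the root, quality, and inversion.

Reducing to letter names: C, E, F, A. These stack in thirds as F–A–C–E — an F major seventh chord.
The lowest note is C, the fifth of the chord, so this is second inversion (figured bass 4/3).

F major seventh, second inversion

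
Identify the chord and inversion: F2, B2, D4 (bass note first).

The distinct note names are F, B, D. Stacked in thirds they read B–D–F, which is a diminished triad on B.
F is the fifth of B diminished; fifth in the bass means second inversion (figured bass 6/4).

B diminished, second inversion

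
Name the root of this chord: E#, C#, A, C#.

Reordering E#, C#, A into stacked thirds gives A–C#–E#; the bottom of that stack, A, is the root.

A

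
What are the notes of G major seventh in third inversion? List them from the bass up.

G major seventh is G–B–D–F#. Third inversion puts the seventh (F#) in the bass, with the remaining tones above: F#, G, B, D.

F#, G, B, D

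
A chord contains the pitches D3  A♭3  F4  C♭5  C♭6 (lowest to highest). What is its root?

Reordering D, Ab, F, Cb into stacked thirds gives D–F–Ab–Cb; the bottom of that stack, D, is the root.

D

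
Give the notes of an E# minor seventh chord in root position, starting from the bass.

The chord tones are E#–G#–B#–D#. With the root (E#) lowest for root position: E#, G#, B#, D#.

E#, G#, B#, D#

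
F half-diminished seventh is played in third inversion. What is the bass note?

F half-diminished seventh is F–Ab–Cb–Eb. Third inversion places the seventh in the bass: Eb.

Eb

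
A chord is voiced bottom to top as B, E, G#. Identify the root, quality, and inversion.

E major, second inversion

The distinct note names are B, E, G#. Stacked in thirds they read E–G#–B, which is a major triad on E.
With the fifth (B) in the bass, the chord is in second inversion (figured bass 6/4).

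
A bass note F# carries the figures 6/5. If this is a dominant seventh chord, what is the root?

The figures 6/5 mean the third of the chord is in the bass. If F# is the third of a dominant seventh chord, the root is D (chord tones D–F#–A–C).

D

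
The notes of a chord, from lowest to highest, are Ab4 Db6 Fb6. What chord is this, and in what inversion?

Db minor, second inversion

Reducing to letter names: Ab, Db, Fb. These stack in thirds as Db–Fb–Ab — a Db minor triad.
Ab is the fifth of Db minor; fifth in the bass means second inversion (figured bass 6/4).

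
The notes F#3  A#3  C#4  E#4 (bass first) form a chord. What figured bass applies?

The notes F#, A#, C#, E# stack in thirds as F#–A#–C#–E# — an F# major seventh chord. The bass F# is the root, so this is root position: figured 7.

7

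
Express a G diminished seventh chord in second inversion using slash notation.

Second inversion of G diminished seventh has the fifth (Db) in the bass. As a slash chord: Gdim7/Db.

Gdim7/Db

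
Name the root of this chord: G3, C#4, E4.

C#

The distinct letter names are G, C#, E. Arranged as a stack of thirds they read C#–E–G, so C# is the root (a C# diminished triad).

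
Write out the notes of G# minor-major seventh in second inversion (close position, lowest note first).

The chord tones are G#–B–D#–F##. With the fifth (D#) lowest for second inversion: D#, F##, G#, B.

D#, F##, G#, B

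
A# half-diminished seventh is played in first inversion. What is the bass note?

C#

In first inversion the third is lowest. For A# half-diminished seventh (A#–C#–E–G#) that is C#.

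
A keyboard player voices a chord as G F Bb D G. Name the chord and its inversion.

The distinct note names are G, F, Bb, D. Stacked in thirds they read G–Bb–D–F, which is a minor seventh chord on G.
The lowest note is G, the root of the chord, so this is root position (figured bass 7).

G minor seventh, root position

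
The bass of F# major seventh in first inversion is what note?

The third of F# major seventh (F#–A#–C#–E#) is A#; that is the bass in first inversion.

A#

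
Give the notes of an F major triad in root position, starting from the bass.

F, A, C

Spelling F major: F–A–C. In root position the root is bass, giving F, A, C from the bottom.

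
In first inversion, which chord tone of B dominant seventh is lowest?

D#

B dominant seventh is B–D#–F#–A. First inversion places the third in the bass: D#.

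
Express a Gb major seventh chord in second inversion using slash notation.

Gbmaj7/Db

Second inversion of Gb major seventh has the fifth (Db) in the bass. As a slash chord: Gbmaj7/Db.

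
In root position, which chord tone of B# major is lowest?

The root of B# major (B#–D##–F##) is B#; that is the bass in root position.

B#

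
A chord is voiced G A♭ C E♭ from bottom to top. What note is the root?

Ab

Reordering G, Ab, C, Eb into stacked thirds gives Ab–C–Eb–G; the bottom of that stack, Ab, is the root.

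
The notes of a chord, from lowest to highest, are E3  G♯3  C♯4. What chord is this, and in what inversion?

C# minor, first inversion

The distinct note names are E, G#, C#. Stacked in thirds they read C#–E–G#, which is a minor triad on C#.
E is the third of C# minor; third in the bass means first inversion (figured bass 6).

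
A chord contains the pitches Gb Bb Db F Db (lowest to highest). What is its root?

The distinct letter names are Gb, Bb, Db, F. Arranged as a stack of thirds they read Gb–Bb–Db–F, so Gb is the root (a Gb major seventh chord).

Gb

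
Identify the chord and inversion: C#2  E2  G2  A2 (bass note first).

A dominant seventh, first inversion

The pitch classes C#, E, G, A arrange in thirds as A–C#–E–G: an A dominant seventh chord.
C# is the third of A dominant seventh; third in the bass means first inversion (figured bass 6/5).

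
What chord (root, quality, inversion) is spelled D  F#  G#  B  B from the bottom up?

Reducing to letter names: D, F#, G#, B. These stack in thirds as G#–B–D–F# — a G# half-diminished seventh chord.
D is the fifth of G# half-diminished seventh; fifth in the bass means second inversion (figured bass 4/3).

G# half-diminished seventh, second inversion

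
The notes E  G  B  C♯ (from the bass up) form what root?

E, G, B, C# are the tones of a C# half-diminished seventh chord (C#–E–G–B), making C# the root.

C#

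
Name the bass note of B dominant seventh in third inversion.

A

The seventh of B dominant seventh (B–D#–F#–A) is A; that is the bass in third inversion.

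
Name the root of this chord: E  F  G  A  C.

F

E, F, G, A, C are the tones of an F major ninth chord (F–A–C–E–G), making F the root.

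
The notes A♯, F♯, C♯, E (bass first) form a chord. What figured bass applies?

The notes A#, F#, C#, E stack in thirds as F#–A#–C#–E — an F# dominant seventh chord. The bass A# is the third, so this is first inversion: figured 6/5.

6/5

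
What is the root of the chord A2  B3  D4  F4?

B

A, B, D, F are the tones of a B half-diminished seventh chord (B–D–F–A), making B the root.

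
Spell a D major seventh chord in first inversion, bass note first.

Spelling D major seventh: D–F#–A–C#. In first inversion the third is bass, giving F#, A, C#, D from the bottom.

F#, A, C#, D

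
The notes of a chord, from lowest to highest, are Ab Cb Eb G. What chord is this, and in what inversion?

Ab minor-major seventh, root position

The pitch classes Ab, Cb, Eb, G arrange in thirds as Ab–Cb–Eb–G: an Ab minor-major seventh chord.
Ab is the root of Ab minor-major seventh; root in the bass means root position (figured bass 7).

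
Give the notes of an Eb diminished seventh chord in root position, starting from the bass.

The chord tones are Eb–Gb–Bbb–Dbb. With the root (Eb) lowest for root position: Eb, Gb, Bbb, Dbb.

Eb, Gb, Bbb, Dbb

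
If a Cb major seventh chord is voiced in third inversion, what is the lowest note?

Bb

In third inversion the seventh is lowest. For Cb major seventh (Cb–Eb–Gb–Bb) that is Bb.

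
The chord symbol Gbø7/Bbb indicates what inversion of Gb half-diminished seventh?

first inversion

Gbø7/Bbb means Gb half-diminished seventh with Bbb in the bass. Bbb is the third of Gb half-diminished seventh (Gb–Bbb–Dbb–Fb), so this is first inversion.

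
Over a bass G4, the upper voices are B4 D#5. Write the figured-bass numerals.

5/3

The notes G, B, D# stack in thirds as G–B–D# — a G augmented triad. The bass G is the root, so this is root position: figured 5/3.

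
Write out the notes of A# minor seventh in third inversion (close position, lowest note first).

Spelling A# minor seventh: A#–C#–E#–G#. In third inversion the seventh is bass, giving G#, A#, C#, E# from the bottom.

G#, A#, C#, E#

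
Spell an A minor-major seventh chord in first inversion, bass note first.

C, E, G#, A

The chord tones are A–C–E–G#. With the third (C) lowest for first inversion: C, E, G#, A.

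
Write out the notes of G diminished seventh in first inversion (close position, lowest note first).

G diminished seventh is G–Bb–Db–Fb. First inversion puts the third (Bb) in the bass, with the remaining tones above: Bb, Db, Fb, G.

Bb, Db, Fb, G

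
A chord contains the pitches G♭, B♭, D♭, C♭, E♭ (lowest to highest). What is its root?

The distinct letter names are Gb, Bb, Db, Cb, Eb. Arranged as a stack of thirds they read Cb–Eb–Gb–Bb–Db, so Cb is the root (a Cb major ninth chord).

Cb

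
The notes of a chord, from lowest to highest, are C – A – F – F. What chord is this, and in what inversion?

F major, second inversion

The distinct note names are C, A, F. Stacked in thirds they read F–A–C, which is a major triad on F.
With the fifth (C) in the bass, the chord is in second inversion (figured bass 6/4).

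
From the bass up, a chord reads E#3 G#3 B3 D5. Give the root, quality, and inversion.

E# diminished seventh, root position

The pitch classes E#, G#, B, D arrange in thirds as E#–G#–B–D: an E# diminished seventh chord.
The lowest note is E#, the root of the chord, so this is root position (figured bass 7).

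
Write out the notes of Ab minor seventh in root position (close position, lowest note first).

Ab, Cb, Eb, Gb

The chord tones are Ab–Cb–Eb–Gb. With the root (Ab) lowest for root position: Ab, Cb, Eb, Gb.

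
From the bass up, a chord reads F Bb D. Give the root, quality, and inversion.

The distinct note names are F, Bb, D. Stacked in thirds they read Bb–D–F, which is a major triad on Bb.
F is the fifth of Bb major; fifth in the bass means second inversion (figured bass 6/4).

Bb major, second inversion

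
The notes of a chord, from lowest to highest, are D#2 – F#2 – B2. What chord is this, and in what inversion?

B major, first inversion

The pitch classes D#, F#, B arrange in thirds as B–D#–F#: a B major triad.
The lowest note is D#, the third of the chord, so this is first inversion (figured bass 6).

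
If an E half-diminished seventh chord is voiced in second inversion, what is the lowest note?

In second inversion the fifth is lowest. For E half-diminished seventh (E–G–Bb–D) that is Bb.

Bb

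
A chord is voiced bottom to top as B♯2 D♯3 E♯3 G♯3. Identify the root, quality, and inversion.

E# minor seventh, second inversion

The pitch classes B#, D#, E#, G# arrange in thirds as E#–G#–B#–D#: an E# minor seventh chord.
With the fifth (B#) in the bass, the chord is in second inversion (figured bass 4/3).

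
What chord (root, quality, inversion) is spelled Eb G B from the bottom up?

Eb augmented, root position

The distinct note names are Eb, G, B. Stacked in thirds they read Eb–G–B, which is an augmented triad on Eb.
With the root (Eb) in the bass, the chord is in root position (figured bass 5/3).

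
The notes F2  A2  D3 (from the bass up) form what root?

D

Reordering F, A, D into stacked thirds gives D–F–A; the bottom of that stack, D, is the root.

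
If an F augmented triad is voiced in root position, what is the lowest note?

F

The root of F augmented (F–A–C#) is F; that is the bass in root position.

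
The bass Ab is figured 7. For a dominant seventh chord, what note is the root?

The figures 7 mean the root of the chord is in the bass. If Ab is the root of a dominant seventh chord, the root is Ab (chord tones Ab–C–Eb–Gb).

Ab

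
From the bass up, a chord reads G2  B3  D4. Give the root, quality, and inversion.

Reducing to letter names: G, B, D. These stack in thirds as G–B–D — a G major triad.
The lowest note is G, the root of the chord, so this is root position (figured bass 5/3).

G major, root position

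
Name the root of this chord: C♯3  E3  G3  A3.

Reordering C#, E, G, A into stacked thirds gives A–C#–E–G; the bottom of that stack, A, is the root.

A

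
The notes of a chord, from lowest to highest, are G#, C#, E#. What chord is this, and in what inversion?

C# major, second inversion

The distinct note names are G#, C#, E#. Stacked in thirds they read C#–E#–G#, which is a major triad on C#.
G# is the fifth of C# major; fifth in the bass means second inversion (figured bass 6/4).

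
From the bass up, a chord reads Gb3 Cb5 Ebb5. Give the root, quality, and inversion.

Cb minor, second inversion

The pitch classes Gb, Cb, Ebb arrange in thirds as Cb–Ebb–Gb: a Cb minor triad.
With the fifth (Gb) in the bass, the chord is in second inversion (figured bass 6/4).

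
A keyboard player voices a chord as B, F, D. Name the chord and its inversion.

B diminished, root position

The distinct note names are B, F, D. Stacked in thirds they read B–D–F, which is a diminished triad on B.
The lowest note is B, the root of the chord, so this is root position (figured bass 5/3).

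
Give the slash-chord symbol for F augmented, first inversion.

Faug/A

First inversion of F augmented has the third (A) in the bass. As a slash chord: Faug/A.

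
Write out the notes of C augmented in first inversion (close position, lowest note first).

E, G#, C

C augmented is C–E–G#. First inversion puts the third (E) in the bass, with the remaining tones above: E, G#, C.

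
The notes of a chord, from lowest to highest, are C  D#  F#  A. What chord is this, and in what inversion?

D# diminished seventh, third inversion

The distinct note names are C, D#, F#, A. Stacked in thirds they read D#–F#–A–C, which is a diminished seventh chord on D#.
With the seventh (C) in the bass, the chord is in third inversion (figured bass 4/2).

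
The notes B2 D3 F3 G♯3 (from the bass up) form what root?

The distinct letter names are B, D, F, G#. Arranged as a stack of thirds they read G#–B–D–F, so G# is the root (a G# diminished seventh chord).

G#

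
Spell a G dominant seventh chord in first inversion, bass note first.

B, D, F, G

The chord tones are G–B–D–F. With the third (B) lowest for first inversion: B, D, F, G.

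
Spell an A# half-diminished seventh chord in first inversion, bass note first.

The chord tones are A#–C#–E–G#. With the third (C#) lowest for first inversion: C#, E, G#, A#.

C#, E, G#, A#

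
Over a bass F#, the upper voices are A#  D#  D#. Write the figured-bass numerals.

6

The notes F#, A#, D# stack in thirds as D#–F#–A# — a D# minor triad. The bass F# is the third, so this is first inversion: figured 6.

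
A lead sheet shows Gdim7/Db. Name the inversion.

Gdim7/Db means G diminished seventh with Db in the bass. Db is the fifth of G diminished seventh (G–Bb–Db–Fb), so this is second inversion.

second inversion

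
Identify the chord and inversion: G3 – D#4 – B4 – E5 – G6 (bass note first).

The distinct note names are G, D#, B, E. Stacked in thirds they read E–G–B–D#, which is a minor-major seventh chord on E.
G is the third of E minor-major seventh; third in the bass means first inversion (figured bass 6/5).

E minor-major seventh, first inversion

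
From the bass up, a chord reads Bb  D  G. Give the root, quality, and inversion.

Reducing to letter names: Bb, D, G. These stack in thirds as G–Bb–D — a G minor triad.
Bb is the third of G minor; third in the bass means first inversion (figured bass 6).

G minor, first inversion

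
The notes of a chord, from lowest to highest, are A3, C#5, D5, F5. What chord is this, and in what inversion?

D minor-major seventh, second inversion

Reducing to letter names: A, C#, D, F. These stack in thirds as D–F–A–C# — a D minor-major seventh chord.
With the fifth (A) in the bass, the chord is in second inversion (figured bass 4/3).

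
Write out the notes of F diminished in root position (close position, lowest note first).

F, Ab, Cb

The chord tones are F–Ab–Cb. With the root (F) lowest for root position: F, Ab, Cb.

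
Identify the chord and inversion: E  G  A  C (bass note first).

A minor seventh, second inversion

The distinct note names are E, G, A, C. Stacked in thirds they read A–C–E–G, which is a minor seventh chord on A.
E is the fifth of A minor seventh; fifth in the bass means second inversion (figured bass 4/3).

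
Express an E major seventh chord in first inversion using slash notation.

Emaj7/G#

First inversion of E major seventh has the third (G#) in the bass. As a slash chord: Emaj7/G#.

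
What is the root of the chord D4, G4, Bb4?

G

Reordering D, G, Bb into stacked thirds gives G–Bb–D; the bottom of that stack, G, is the root.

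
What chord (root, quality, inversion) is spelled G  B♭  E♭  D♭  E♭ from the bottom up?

Eb dominant seventh, first inversion

Reducing to letter names: G, Bb, Eb, Db. These stack in thirds as Eb–G–Bb–Db — an Eb dominant seventh chord.
With the third (G) in the bass, the chord is in first inversion (figured bass 6/5).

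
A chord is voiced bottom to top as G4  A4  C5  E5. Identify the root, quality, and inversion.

A minor seventh, third inversion

Reducing to letter names: G, A, C, E. These stack in thirds as A–C–E–G — an A minor seventh chord.
G is the seventh of A minor seventh; seventh in the bass means third inversion (figured bass 4/2).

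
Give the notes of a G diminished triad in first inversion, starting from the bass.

The chord tones are G–Bb–Db. With the third (Bb) lowest for first inversion: Bb, Db, G.

Bb, Db, G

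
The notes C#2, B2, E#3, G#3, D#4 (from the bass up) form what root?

C#

Reordering C#, B, E#, G#, D# into stacked thirds gives C#–E#–G#–B–D#; the bottom of that stack, C#, is the root.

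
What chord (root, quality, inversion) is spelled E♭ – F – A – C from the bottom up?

The distinct note names are Eb, F, A, C. Stacked in thirds they read F–A–C–Eb, which is a dominant seventh chord on F.
Eb is the seventh of F dominant seventh; seventh in the bass means third inversion (figured bass 4/2).

F dominant seventh, third inversion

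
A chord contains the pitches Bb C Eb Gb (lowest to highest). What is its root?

The distinct letter names are Bb, C, Eb, Gb. Arranged as a stack of thirds they read C–Eb–Gb–Bb, so C is the root (a C half-diminished seventh chord).

C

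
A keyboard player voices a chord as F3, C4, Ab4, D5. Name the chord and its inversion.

The pitch classes F, C, Ab, D arrange in thirds as D–F–Ab–C: a D half-diminished seventh chord.
With the third (F) in the bass, the chord is in first inversion (figured bass 6/5).

D half-diminished seventh, first inversion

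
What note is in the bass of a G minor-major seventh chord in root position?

G

G minor-major seventh is G–Bb–D–F#. Root position places the root in the bass: G.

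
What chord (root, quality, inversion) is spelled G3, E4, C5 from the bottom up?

C major, second inversion

The pitch classes G, E, C arrange in thirds as C–E–G: a C major triad.
G is the fifth of C major; fifth in the bass means second inversion (figured bass 6/4).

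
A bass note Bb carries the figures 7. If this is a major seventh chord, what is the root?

Bb

The figures 7 mean the root of the chord is in the bass. If Bb is the root of a major seventh chord, the root is Bb (chord tones Bb–D–F–A).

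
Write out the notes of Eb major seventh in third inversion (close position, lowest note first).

D, Eb, G, Bb

Eb major seventh is Eb–G–Bb–D. Third inversion puts the seventh (D) in the bass, with the remaining tones above: D, Eb, G, Bb.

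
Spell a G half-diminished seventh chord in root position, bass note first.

G, Bb, Db, F

G half-diminished seventh is G–Bb–Db–F. Root position puts the root (G) in the bass, with the remaining tones above: G, Bb, Db, F.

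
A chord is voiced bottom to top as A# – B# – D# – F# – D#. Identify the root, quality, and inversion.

B# half-diminished seventh, third inversion

The pitch classes A#, B#, D#, F# arrange in thirds as B#–D#–F#–A#: a B# half-diminished seventh chord.
The lowest note is A#, the seventh of the chord, so this is third inversion (figured bass 4/2).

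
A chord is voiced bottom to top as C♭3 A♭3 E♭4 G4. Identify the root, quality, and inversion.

Ab minor-major seventh, first inversion

The distinct note names are Cb, Ab, Eb, G. Stacked in thirds they read Ab–Cb–Eb–G, which is a minor-major seventh chord on Ab.
The lowest note is Cb, the third of the chord, so this is first inversion (figured bass 6/5).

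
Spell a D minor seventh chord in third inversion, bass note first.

C, D, F, A

Spelling D minor seventh: D–F–A–C. In third inversion the seventh is bass, giving C, D, F, A from the bottom.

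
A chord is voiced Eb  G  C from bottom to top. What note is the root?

Eb, G, C are the tones of a C minor triad (C–Eb–G), making C the root.

C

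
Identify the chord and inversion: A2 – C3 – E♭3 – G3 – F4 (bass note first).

F dominant ninth, first inversion

Reducing to letter names: A, C, Eb, G, F. These stack in thirds as F–A–C–Eb–G — an F dominant ninth chord.
With the third (A) in the bass, the chord is in first inversion.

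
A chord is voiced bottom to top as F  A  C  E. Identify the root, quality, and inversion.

F major seventh, root position

The pitch classes F, A, C, E arrange in thirds as F–A–C–E: an F major seventh chord.
The lowest note is F, the root of the chord, so this is root position (figured bass 7).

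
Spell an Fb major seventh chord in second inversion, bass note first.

Cb, Eb, Fb, Ab

Fb major seventh is Fb–Ab–Cb–Eb. Second inversion puts the fifth (Cb) in the bass, with the remaining tones above: Cb, Eb, Fb, Ab.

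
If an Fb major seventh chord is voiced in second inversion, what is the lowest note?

In second inversion the fifth is lowest. For Fb major seventh (Fb–Ab–Cb–Eb) that is Cb.

Cb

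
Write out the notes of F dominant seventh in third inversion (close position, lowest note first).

Spelling F dominant seventh: F–A–C–Eb. In third inversion the seventh is bass, giving Eb, F, A, C from the bottom.

Eb, F, A, C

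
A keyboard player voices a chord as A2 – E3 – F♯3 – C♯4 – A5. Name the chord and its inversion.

F# minor seventh, first inversion

Reducing to letter names: A, E, F#, C#. These stack in thirds as F#–A–C#–E — an F# minor seventh chord.
With the third (A) in the bass, the chord is in first inversion (figured bass 6/5).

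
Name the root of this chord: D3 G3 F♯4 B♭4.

G

D, G, F#, Bb are the tones of a G minor-major seventh chord (G–Bb–D–F#), making G the root.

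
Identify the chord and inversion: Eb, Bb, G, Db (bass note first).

Eb dominant seventh, root position

The distinct note names are Eb, Bb, G, Db. Stacked in thirds they read Eb–G–Bb–Db, which is a dominant seventh chord on Eb.
The lowest note is Eb, the root of the chord, so this is root position (figured bass 7).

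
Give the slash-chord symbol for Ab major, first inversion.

First inversion of Ab major has the third (C) in the bass. As a slash chord: AbM/C.

AbM/C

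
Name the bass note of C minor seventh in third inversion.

Bb

In third inversion the seventh is lowest. For C minor seventh (C–Eb–G–Bb) that is Bb.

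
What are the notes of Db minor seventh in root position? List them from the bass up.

Db, Fb, Ab, Cb

The chord tones are Db–Fb–Ab–Cb. With the root (Db) lowest for root position: Db, Fb, Ab, Cb.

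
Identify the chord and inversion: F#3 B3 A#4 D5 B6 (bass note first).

Reducing to letter names: F#, B, A#, D. These stack in thirds as B–D–F#–A# — a B minor-major seventh chord.
The lowest note is F#, the fifth of the chord, so this is second inversion (figured bass 4/3).

B minor-major seventh, second inversion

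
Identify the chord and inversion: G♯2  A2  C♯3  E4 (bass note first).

A major seventh, third inversion

The distinct note names are G#, A, C#, E. Stacked in thirds they read A–C#–E–G#, which is a major seventh chord on A.
G# is the seventh of A major seventh; seventh in the bass means third inversion (figured bass 4/2).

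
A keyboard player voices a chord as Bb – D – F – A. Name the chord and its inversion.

The distinct note names are Bb, D, F, A. Stacked in thirds they read Bb–D–F–A, which is a major seventh chord on Bb.
Bb is the root of Bb major seventh; root in the bass means root position (figured bass 7).

Bb major seventh, root position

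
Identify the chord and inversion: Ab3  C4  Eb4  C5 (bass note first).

Ab major, root position

Reducing to letter names: Ab, C, Eb. These stack in thirds as Ab–C–Eb — an Ab major triad.
The lowest note is Ab, the root of the chord, so this is root position (figured bass 5/3).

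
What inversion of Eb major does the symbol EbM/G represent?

EbM/G means Eb major with G in the bass. G is the third of Eb major (Eb–G–Bb), so this is first inversion.

first inversion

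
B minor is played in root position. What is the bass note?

B

The root of B minor (B–D–F#) is B; that is the bass in root position.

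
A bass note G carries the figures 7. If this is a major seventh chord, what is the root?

The figures 7 mean the root of the chord is in the bass. If G is the root of a major seventh chord, the root is G (chord tones G–B–D–F#).

G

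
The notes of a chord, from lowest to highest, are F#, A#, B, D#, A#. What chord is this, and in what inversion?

B major seventh, second inversion

Reducing to letter names: F#, A#, B, D#. These stack in thirds as B–D#–F#–A# — a B major seventh chord.
The lowest note is F#, the fifth of the chord, so this is second inversion (figured bass 4/3).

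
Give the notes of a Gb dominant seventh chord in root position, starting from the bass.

Gb, Bb, Db, Fb

Gb dominant seventh is Gb–Bb–Db–Fb. Root position puts the root (Gb) in the bass, with the remaining tones above: Gb, Bb, Db, Fb.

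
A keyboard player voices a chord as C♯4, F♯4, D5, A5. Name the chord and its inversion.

The pitch classes C#, F#, D, A arrange in thirds as D–F#–A–C#: a D major seventh chord.
With the seventh (C#) in the bass, the chord is in third inversion (figured bass 4/2).

D major seventh, third inversion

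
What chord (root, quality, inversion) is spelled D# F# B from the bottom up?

The pitch classes D#, F#, B arrange in thirds as B–D#–F#: a B major triad.
The lowest note is D#, the third of the chord, so this is first inversion (figured bass 6).

B major, first inversion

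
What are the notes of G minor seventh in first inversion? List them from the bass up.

Bb, D, F, G

Spelling G minor seventh: G–Bb–D–F. In first inversion the third is bass, giving Bb, D, F, G from the bottom.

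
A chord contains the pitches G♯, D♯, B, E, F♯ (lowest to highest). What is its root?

E

G#, D#, B, E, F# are the tones of an E major ninth chord (E–G#–B–D#–F#), making E the root.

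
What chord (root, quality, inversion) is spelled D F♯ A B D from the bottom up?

B minor seventh, first inversion

The distinct note names are D, F#, A, B. Stacked in thirds they read B–D–F#–A, which is a minor seventh chord on B.
The lowest note is D, the third of the chord, so this is first inversion (figured bass 6/5).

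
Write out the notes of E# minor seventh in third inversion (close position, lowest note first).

D#, E#, G#, B#

Spelling E# minor seventh: E#–G#–B#–D#. In third inversion the seventh is bass, giving D#, E#, G#, B# from the bottom.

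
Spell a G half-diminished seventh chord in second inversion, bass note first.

Db, F, G, Bb

G half-diminished seventh is G–Bb–Db–F. Second inversion puts the fifth (Db) in the bass, with the remaining tones above: Db, F, G, Bb.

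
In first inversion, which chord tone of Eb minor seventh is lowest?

Eb minor seventh is Eb–Gb–Bb–Db. First inversion places the third in the bass: Gb.

Gb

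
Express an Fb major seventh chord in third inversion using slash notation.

Fbmaj7/Eb

Third inversion of Fb major seventh has the seventh (Eb) in the bass. As a slash chord: Fbmaj7/Eb.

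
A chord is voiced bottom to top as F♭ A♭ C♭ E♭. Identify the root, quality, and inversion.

Fb major seventh, root position

Reducing to letter names: Fb, Ab, Cb, Eb. These stack in thirds as Fb–Ab–Cb–Eb — an Fb major seventh chord.
With the root (Fb) in the bass, the chord is in root position (figured bass 7).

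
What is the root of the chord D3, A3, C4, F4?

The distinct letter names are D, A, C, F. Arranged as a stack of thirds they read D–F–A–C, so D is the root (a D minor seventh chord).

D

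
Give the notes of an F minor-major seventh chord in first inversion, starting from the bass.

The chord tones are F–Ab–C–E. With the third (Ab) lowest for first inversion: Ab, C, E, F.

Ab, C, E, F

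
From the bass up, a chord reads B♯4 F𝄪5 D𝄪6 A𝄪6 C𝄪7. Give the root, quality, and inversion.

B# major ninth, root position

The pitch classes B#, F##, D##, A##, C## arrange in thirds as B#–D##–F##–A##–C##: a B# major ninth chord.
B# is the root of B# major ninth; root in the bass means root position.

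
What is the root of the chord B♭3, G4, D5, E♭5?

Reordering Bb, G, D, Eb into stacked thirds gives Eb–G–Bb–D; the bottom of that stack, Eb, is the root.

Eb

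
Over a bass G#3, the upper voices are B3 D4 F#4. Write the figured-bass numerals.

7

The notes G#, B, D, F# stack in thirds as G#–B–D–F# — a G# half-diminished seventh chord. The bass G# is the root, so this is root position: figured 7.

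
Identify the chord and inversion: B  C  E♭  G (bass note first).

C minor-major seventh, third inversion

The distinct note names are B, C, Eb, G. Stacked in thirds they read C–Eb–G–B, which is a minor-major seventh chord on C.
With the seventh (B) in the bass, the chord is in third inversion (figured bass 4/2).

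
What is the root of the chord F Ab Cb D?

D

The distinct letter names are F, Ab, Cb, D. Arranged as a stack of thirds they read D–F–Ab–Cb, so D is the root (a D diminished seventh chord).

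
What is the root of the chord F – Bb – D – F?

F, Bb, D are the tones of a Bb major triad (Bb–D–F), making Bb the root.

Bb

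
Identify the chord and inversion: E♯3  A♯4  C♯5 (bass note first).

The pitch classes E#, A#, C# arrange in thirds as A#–C#–E#: an A# minor triad.
E# is the fifth of A# minor; fifth in the bass means second inversion (figured bass 6/4).

A# minor, second inversion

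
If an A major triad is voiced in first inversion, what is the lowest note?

A major is A–C#–E. First inversion places the third in the bass: C#.

C#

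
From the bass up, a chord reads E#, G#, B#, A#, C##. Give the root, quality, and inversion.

The distinct note names are E#, G#, B#, A#, C##. Stacked in thirds they read A#–C##–E#–G#–B#, which is a dominant ninth chord on A#.
The lowest note is E#, the fifth of the chord, so this is second inversion.

A# dominant ninth, second inversion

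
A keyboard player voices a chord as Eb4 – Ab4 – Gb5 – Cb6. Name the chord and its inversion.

Ab minor seventh, second inversion

The distinct note names are Eb, Ab, Gb, Cb. Stacked in thirds they read Ab–Cb–Eb–Gb, which is a minor seventh chord on Ab.
With the fifth (Eb) in the bass, the chord is in second inversion (figured bass 4/3).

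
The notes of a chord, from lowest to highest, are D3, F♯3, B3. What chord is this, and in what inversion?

Reducing to letter names: D, F#, B. These stack in thirds as B–D–F# — a B minor triad.
The lowest note is D, the third of the chord, so this is first inversion (figured bass 6).

B minor, first inversion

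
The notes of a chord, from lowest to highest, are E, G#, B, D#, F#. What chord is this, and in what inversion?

E major ninth, root position

The pitch classes E, G#, B, D#, F# arrange in thirds as E–G#–B–D#–F#: an E major ninth chord.
The lowest note is E, the root of the chord, so this is root position.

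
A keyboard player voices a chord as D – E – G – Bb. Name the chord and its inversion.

E half-diminished seventh, third inversion

The pitch classes D, E, G, Bb arrange in thirds as E–G–Bb–D: an E half-diminished seventh chord.
With the seventh (D) in the bass, the chord is in third inversion (figured bass 4/2).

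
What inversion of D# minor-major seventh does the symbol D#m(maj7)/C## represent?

D#m(maj7)/C## means D# minor-major seventh with C## in the bass. C## is the seventh of D# minor-major seventh (D#–F#–A#–C##), so this is third inversion.

third inversion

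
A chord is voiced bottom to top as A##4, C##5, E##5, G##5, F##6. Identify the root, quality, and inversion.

Reducing to letter names: A##, C##, E##, G##, F##. These stack in thirds as F##–A##–C##–E##–G## — an F## major ninth chord.
A## is the third of F## major ninth; third in the bass means first inversion.

F## major ninth, first inversion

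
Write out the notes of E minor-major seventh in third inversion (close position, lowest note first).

D#, E, G, B

The chord tones are E–G–B–D#. With the seventh (D#) lowest for third inversion: D#, E, G, B.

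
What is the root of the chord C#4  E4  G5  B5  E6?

C#

Reordering C#, E, G, B into stacked thirds gives C#–E–G–B; the bottom of that stack, C#, is the root.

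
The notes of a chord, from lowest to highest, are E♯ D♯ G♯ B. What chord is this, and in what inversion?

Reducing to letter names: E#, D#, G#, B. These stack in thirds as E#–G#–B–D# — an E# half-diminished seventh chord.
The lowest note is E#, the root of the chord, so this is root position (figured bass 7).

E# half-diminished seventh, root position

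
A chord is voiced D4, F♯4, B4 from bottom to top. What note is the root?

The distinct letter names are D, F#, B. Arranged as a stack of thirds they read B–D–F#, so B is the root (a B minor triad).

B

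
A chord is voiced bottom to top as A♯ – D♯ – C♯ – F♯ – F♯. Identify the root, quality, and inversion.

D# minor seventh, second inversion

Reducing to letter names: A#, D#, C#, F#. These stack in thirds as D#–F#–A#–C# — a D# minor seventh chord.
The lowest note is A#, the fifth of the chord, so this is second inversion (figured bass 4/3).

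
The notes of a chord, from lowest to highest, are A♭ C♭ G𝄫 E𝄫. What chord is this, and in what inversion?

Ab diminished seventh, root position

Reducing to letter names: Ab, Cb, Gbb, Ebb. These stack in thirds as Ab–Cb–Ebb–Gbb — an Ab diminished seventh chord.
With the root (Ab) in the bass, the chord is in root position (figured bass 7).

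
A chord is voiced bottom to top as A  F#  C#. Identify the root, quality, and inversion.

F# minor, first inversion

The distinct note names are A, F#, C#. Stacked in thirds they read F#–A–C#, which is a minor triad on F#.
The lowest note is A, the third of the chord, so this is first inversion (figured bass 6).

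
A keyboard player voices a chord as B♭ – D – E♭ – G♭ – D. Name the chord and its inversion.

Eb minor-major seventh, second inversion

The distinct note names are Bb, D, Eb, Gb. Stacked in thirds they read Eb–Gb–Bb–D, which is a minor-major seventh chord on Eb.
Bb is the fifth of Eb minor-major seventh; fifth in the bass means second inversion (figured bass 4/3).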